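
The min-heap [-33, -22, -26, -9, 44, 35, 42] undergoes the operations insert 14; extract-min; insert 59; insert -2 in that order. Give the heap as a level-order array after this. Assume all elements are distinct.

[-26, -22, 14, -9, 44, 35, 42, 59, -2]

insert 14:
  append 14 at index 7 → [-33, -22, -26, -9, 44, 35, 42, 14] (no swap needed)
extract-min → returns -33:
  remove root -33; move last element 14 to root → [14, -22, -26, -9, 44, 35, 42]
  14 vs smaller child -26 at index 2, swap → [-26, -22, 14, -9, 44, 35, 42]
insert 59:
  append 59 at index 7 → [-26, -22, 14, -9, 44, 35, 42, 59] (no swap needed)
insert -2:
  append -2 at index 8 → [-26, -22, 14, -9, 44, 35, 42, 59, -2] (no swap needed)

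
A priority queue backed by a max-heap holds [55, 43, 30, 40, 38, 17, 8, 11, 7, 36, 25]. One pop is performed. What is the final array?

[43, 40, 30, 25, 38, 17, 8, 11, 7, 36]

remove root 55; move last element 25 to root → [25, 43, 30, 40, 38, 17, 8, 11, 7, 36]
25 vs larger child 43 at index 1, swap → [43, 25, 30, 40, 38, 17, 8, 11, 7, 36]
25 vs larger child 40 at index 3, swap → [43, 40, 30, 25, 38, 17, 8, 11, 7, 36]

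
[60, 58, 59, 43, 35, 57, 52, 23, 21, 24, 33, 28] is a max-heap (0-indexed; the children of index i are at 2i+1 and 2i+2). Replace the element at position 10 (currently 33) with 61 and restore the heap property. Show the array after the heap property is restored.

set index 10 from 33 to 61 → [60, 58, 59, 43, 35, 57, 52, 23, 21, 24, 61, 28]
61 > parent 35 at index 4, swap → [60, 58, 59, 43, 61, 57, 52, 23, 21, 24, 35, 28]
61 > parent 58 at index 1, swap → [60, 61, 59, 43, 58, 57, 52, 23, 21, 24, 35, 28]
61 > parent 60 at index 0, swap → [61, 60, 59, 43, 58, 57, 52, 23, 21, 24, 35, 28]

[61, 60, 59, 43, 58, 57, 52, 23, 21, 24, 35, 28]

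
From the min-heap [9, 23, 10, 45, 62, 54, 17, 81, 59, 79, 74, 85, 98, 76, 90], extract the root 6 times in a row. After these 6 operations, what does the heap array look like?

extract-min #1 returns 9:
  remove root 9; move last element 90 to root → [90, 23, 10, 45, 62, 54, 17, 81, 59, 79, 74, 85, 98, 76]
  90 vs smaller child 10 at index 2, swap → [10, 23, 90, 45, 62, 54, 17, 81, 59, 79, 74, 85, 98, 76]
  90 vs smaller child 17 at index 6, swap → [10, 23, 17, 45, 62, 54, 90, 81, 59, 79, 74, 85, 98, 76]
  90 vs only child 76 at index 13, swap → [10, 23, 17, 45, 62, 54, 76, 81, 59, 79, 74, 85, 98, 90]
extract-min #2 returns 10:
  remove root 10; move last element 90 to root → [90, 23, 17, 45, 62, 54, 76, 81, 59, 79, 74, 85, 98]
  90 vs smaller child 17 at index 2, swap → [17, 23, 90, 45, 62, 54, 76, 81, 59, 79, 74, 85, 98]
  90 vs smaller child 54 at index 5, swap → [17, 23, 54, 45, 62, 90, 76, 81, 59, 79, 74, 85, 98]
  90 vs smaller child 85 at index 11, swap → [17, 23, 54, 45, 62, 85, 76, 81, 59, 79, 74, 90, 98]
extract-min #3 returns 17:
  remove root 17; move last element 98 to root → [98, 23, 54, 45, 62, 85, 76, 81, 59, 79, 74, 90]
  98 vs smaller child 23 at index 1, swap → [23, 98, 54, 45, 62, 85, 76, 81, 59, 79, 74, 90]
  98 vs smaller child 45 at index 3, swap → [23, 45, 54, 98, 62, 85, 76, 81, 59, 79, 74, 90]
  98 vs smaller child 59 at index 8, swap → [23, 45, 54, 59, 62, 85, 76, 81, 98, 79, 74, 90]
extract-min #4 returns 23:
  remove root 23; move last element 90 to root → [90, 45, 54, 59, 62, 85, 76, 81, 98, 79, 74]
  90 vs smaller child 45 at index 1, swap → [45, 90, 54, 59, 62, 85, 76, 81, 98, 79, 74]
  90 vs smaller child 59 at index 3, swap → [45, 59, 54, 90, 62, 85, 76, 81, 98, 79, 74]
  90 vs smaller child 81 at index 7, swap → [45, 59, 54, 81, 62, 85, 76, 90, 98, 79, 74]
extract-min #5 returns 45:
  remove root 45; move last element 74 to root → [74, 59, 54, 81, 62, 85, 76, 90, 98, 79]
  74 vs smaller child 54 at index 2, swap → [54, 59, 74, 81, 62, 85, 76, 90, 98, 79]
extract-min #6 returns 54:
  remove root 54; move last element 79 to root → [79, 59, 74, 81, 62, 85, 76, 90, 98]
  79 vs smaller child 59 at index 1, swap → [59, 79, 74, 81, 62, 85, 76, 90, 98]
  79 vs smaller child 62 at index 4, swap → [59, 62, 74, 81, 79, 85, 76, 90, 98]

[59, 62, 74, 81, 79, 85, 76, 90, 98]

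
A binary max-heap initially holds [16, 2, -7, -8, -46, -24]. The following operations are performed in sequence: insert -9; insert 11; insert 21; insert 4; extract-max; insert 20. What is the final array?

[20, 16, -7, 2, 11, -24, -9, -8, -46, 4]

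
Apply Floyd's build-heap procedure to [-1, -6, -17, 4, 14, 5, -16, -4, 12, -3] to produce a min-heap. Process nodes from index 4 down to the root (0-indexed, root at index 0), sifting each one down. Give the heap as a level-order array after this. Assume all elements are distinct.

[-17, -6, -16, -4, -3, 5, -1, 4, 12, 14]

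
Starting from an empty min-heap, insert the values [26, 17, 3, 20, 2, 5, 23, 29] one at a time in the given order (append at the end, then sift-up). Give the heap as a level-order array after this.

Insert 26:
  append 26 at index 0 → [26] (no swap needed)
Insert 17:
  append 17 at index 1 → [26, 17]
  17 < parent 26 at index 0, swap → [17, 26]
Insert 3:
  append 3 at index 2 → [17, 26, 3]
  3 < parent 17 at index 0, swap → [3, 26, 17]
Insert 20:
  append 20 at index 3 → [3, 26, 17, 20]
  20 < parent 26 at index 1, swap → [3, 20, 17, 26]
Insert 2:
  append 2 at index 4 → [3, 20, 17, 26, 2]
  2 < parent 20 at index 1, swap → [3, 2, 17, 26, 20]
  2 < parent 3 at index 0, swap → [2, 3, 17, 26, 20]
Insert 5:
  append 5 at index 5 → [2, 3, 17, 26, 20, 5]
  5 < parent 17 at index 2, swap → [2, 3, 5, 26, 20, 17]
Insert 23:
  append 23 at index 6 → [2, 3, 5, 26, 20, 17, 23] (no swap needed)
Insert 29:
  append 29 at index 7 → [2, 3, 5, 26, 20, 17, 23, 29] (no swap needed)

[2, 3, 5, 26, 20, 17, 23, 29]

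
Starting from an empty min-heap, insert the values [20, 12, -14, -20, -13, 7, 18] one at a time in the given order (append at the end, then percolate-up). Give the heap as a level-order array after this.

[-20, -14, 7, 20, -13, 12, 18]

Insert 20:
  append 20 at index 0 → [20] (no swap needed)
Insert 12:
  append 12 at index 1 → [20, 12]
  12 < parent 20 at index 0, swap → [12, 20]
Insert -14:
  append -14 at index 2 → [12, 20, -14]
  -14 < parent 12 at index 0, swap → [-14, 20, 12]
Insert -20:
  append -20 at index 3 → [-14, 20, 12, -20]
  -20 < parent 20 at index 1, swap → [-14, -20, 12, 20]
  -20 < parent -14 at index 0, swap → [-20, -14, 12, 20]
Insert -13:
  append -13 at index 4 → [-20, -14, 12, 20, -13] (no swap needed)
Insert 7:
  append 7 at index 5 → [-20, -14, 12, 20, -13, 7]
  7 < parent 12 at index 2, swap → [-20, -14, 7, 20, -13, 12]
Insert 18:
  append 18 at index 6 → [-20, -14, 7, 20, -13, 12, 18] (no swap needed)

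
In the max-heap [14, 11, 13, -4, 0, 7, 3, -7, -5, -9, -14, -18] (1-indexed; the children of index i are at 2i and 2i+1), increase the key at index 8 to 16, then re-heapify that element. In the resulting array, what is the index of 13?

set index 8 from -7 to 16 → [14, 11, 13, -4, 0, 7, 3, 16, -5, -9, -14, -18]
16 > parent -4 at index 4, swap → [14, 11, 13, 16, 0, 7, 3, -4, -5, -9, -14, -18]
16 > parent 11 at index 2, swap → [14, 16, 13, 11, 0, 7, 3, -4, -5, -9, -14, -18]
16 > parent 14 at index 1, swap → [16, 14, 13, 11, 0, 7, 3, -4, -5, -9, -14, -18]
resulting array: [16, 14, 13, 11, 0, 7, 3, -4, -5, -9, -14, -18]

3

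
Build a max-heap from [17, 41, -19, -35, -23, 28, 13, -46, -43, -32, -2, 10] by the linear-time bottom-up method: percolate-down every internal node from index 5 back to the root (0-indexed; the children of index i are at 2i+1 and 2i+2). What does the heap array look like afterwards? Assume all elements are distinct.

sift down from index 5: already satisfies heap property
sift down from index 4:
  -23 vs larger child -2 at index 10, swap → [17, 41, -19, -35, -2, 28, 13, -46, -43, -32, -23, 10]
sift down from index 3: already satisfies heap property
sift down from index 2:
  -19 vs larger child 28 at index 5, swap → [17, 41, 28, -35, -2, -19, 13, -46, -43, -32, -23, 10]
  -19 vs only child 10 at index 11, swap → [17, 41, 28, -35, -2, 10, 13, -46, -43, -32, -23, -19]
sift down from index 1: already satisfies heap property
sift down from index 0:
  17 vs larger child 41 at index 1, swap → [41, 17, 28, -35, -2, 10, 13, -46, -43, -32, -23, -19]

[41, 17, 28, -35, -2, 10, 13, -46, -43, -32, -23, -19]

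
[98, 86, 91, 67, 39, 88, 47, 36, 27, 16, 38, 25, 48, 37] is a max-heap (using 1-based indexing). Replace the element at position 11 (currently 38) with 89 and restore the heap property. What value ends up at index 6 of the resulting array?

set index 11 from 38 to 89 → [98, 86, 91, 67, 39, 88, 47, 36, 27, 16, 89, 25, 48, 37]
89 > parent 39 at index 5, swap → [98, 86, 91, 67, 89, 88, 47, 36, 27, 16, 39, 25, 48, 37]
89 > parent 86 at index 2, swap → [98, 89, 91, 67, 86, 88, 47, 36, 27, 16, 39, 25, 48, 37]
resulting array: [98, 89, 91, 67, 86, 88, 47, 36, 27, 16, 39, 25, 48, 37]

88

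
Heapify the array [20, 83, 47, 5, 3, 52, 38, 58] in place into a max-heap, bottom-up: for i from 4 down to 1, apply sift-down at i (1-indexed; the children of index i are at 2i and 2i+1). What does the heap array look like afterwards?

[83, 58, 52, 20, 3, 47, 38, 5]

sift down from index 4:
  5 vs only child 58 at index 8, swap → [20, 83, 47, 58, 3, 52, 38, 5]
sift down from index 3:
  47 vs larger child 52 at index 6, swap → [20, 83, 52, 58, 3, 47, 38, 5]
sift down from index 2: already satisfies heap property
sift down from index 1:
  20 vs larger child 83 at index 2, swap → [83, 20, 52, 58, 3, 47, 38, 5]
  20 vs larger child 58 at index 4, swap → [83, 58, 52, 20, 3, 47, 38, 5]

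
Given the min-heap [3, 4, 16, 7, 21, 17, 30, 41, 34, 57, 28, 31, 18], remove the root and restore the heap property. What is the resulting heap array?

remove root 3; move last element 18 to root → [18, 4, 16, 7, 21, 17, 30, 41, 34, 57, 28, 31]
18 vs smaller child 4 at index 1, swap → [4, 18, 16, 7, 21, 17, 30, 41, 34, 57, 28, 31]
18 vs smaller child 7 at index 3, swap → [4, 7, 16, 18, 21, 17, 30, 41, 34, 57, 28, 31]

[4, 7, 16, 18, 21, 17, 30, 41, 34, 57, 28, 31]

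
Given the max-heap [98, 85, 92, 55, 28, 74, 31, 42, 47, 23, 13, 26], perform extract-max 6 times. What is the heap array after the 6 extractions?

[42, 28, 31, 13, 23, 26]

extract-max #1 returns 98:
  remove root 98; move last element 26 to root → [26, 85, 92, 55, 28, 74, 31, 42, 47, 23, 13]
  26 vs larger child 92 at index 2, swap → [92, 85, 26, 55, 28, 74, 31, 42, 47, 23, 13]
  26 vs larger child 74 at index 5, swap → [92, 85, 74, 55, 28, 26, 31, 42, 47, 23, 13]
extract-max #2 returns 92:
  remove root 92; move last element 13 to root → [13, 85, 74, 55, 28, 26, 31, 42, 47, 23]
  13 vs larger child 85 at index 1, swap → [85, 13, 74, 55, 28, 26, 31, 42, 47, 23]
  13 vs larger child 55 at index 3, swap → [85, 55, 74, 13, 28, 26, 31, 42, 47, 23]
  13 vs larger child 47 at index 8, swap → [85, 55, 74, 47, 28, 26, 31, 42, 13, 23]
extract-max #3 returns 85:
  remove root 85; move last element 23 to root → [23, 55, 74, 47, 28, 26, 31, 42, 13]
  23 vs larger child 74 at index 2, swap → [74, 55, 23, 47, 28, 26, 31, 42, 13]
  23 vs larger child 31 at index 6, swap → [74, 55, 31, 47, 28, 26, 23, 42, 13]
extract-max #4 returns 74:
  remove root 74; move last element 13 to root → [13, 55, 31, 47, 28, 26, 23, 42]
  13 vs larger child 55 at index 1, swap → [55, 13, 31, 47, 28, 26, 23, 42]
  13 vs larger child 47 at index 3, swap → [55, 47, 31, 13, 28, 26, 23, 42]
  13 vs only child 42 at index 7, swap → [55, 47, 31, 42, 28, 26, 23, 13]
extract-max #5 returns 55:
  remove root 55; move last element 13 to root → [13, 47, 31, 42, 28, 26, 23]
  13 vs larger child 47 at index 1, swap → [47, 13, 31, 42, 28, 26, 23]
  13 vs larger child 42 at index 3, swap → [47, 42, 31, 13, 28, 26, 23]
extract-max #6 returns 47:
  remove root 47; move last element 23 to root → [23, 42, 31, 13, 28, 26]
  23 vs larger child 42 at index 1, swap → [42, 23, 31, 13, 28, 26]
  23 vs larger child 28 at index 4, swap → [42, 28, 31, 13, 23, 26]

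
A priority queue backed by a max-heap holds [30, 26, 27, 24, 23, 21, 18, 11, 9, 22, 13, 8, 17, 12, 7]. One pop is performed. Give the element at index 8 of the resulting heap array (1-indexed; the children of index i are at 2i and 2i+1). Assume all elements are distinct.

11

remove root 30; move last element 7 to root → [7, 26, 27, 24, 23, 21, 18, 11, 9, 22, 13, 8, 17, 12]
7 vs larger child 27 at index 3, swap → [27, 26, 7, 24, 23, 21, 18, 11, 9, 22, 13, 8, 17, 12]
7 vs larger child 21 at index 6, swap → [27, 26, 21, 24, 23, 7, 18, 11, 9, 22, 13, 8, 17, 12]
7 vs larger child 17 at index 13, swap → [27, 26, 21, 24, 23, 17, 18, 11, 9, 22, 13, 8, 7, 12]
resulting array: [27, 26, 21, 24, 23, 17, 18, 11, 9, 22, 13, 8, 7, 12]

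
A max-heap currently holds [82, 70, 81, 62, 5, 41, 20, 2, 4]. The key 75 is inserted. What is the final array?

[82, 75, 81, 62, 70, 41, 20, 2, 4, 5]

append 75 at index 9 → [82, 70, 81, 62, 5, 41, 20, 2, 4, 75]
75 > parent 5 at index 4, swap → [82, 70, 81, 62, 75, 41, 20, 2, 4, 5]
75 > parent 70 at index 1, swap → [82, 75, 81, 62, 70, 41, 20, 2, 4, 5]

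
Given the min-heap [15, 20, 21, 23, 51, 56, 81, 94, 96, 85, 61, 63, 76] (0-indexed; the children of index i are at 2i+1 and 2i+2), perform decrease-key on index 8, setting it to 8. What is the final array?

set index 8 from 96 to 8 → [15, 20, 21, 23, 51, 56, 81, 94, 8, 85, 61, 63, 76]
8 < parent 23 at index 3, swap → [15, 20, 21, 8, 51, 56, 81, 94, 23, 85, 61, 63, 76]
8 < parent 20 at index 1, swap → [15, 8, 21, 20, 51, 56, 81, 94, 23, 85, 61, 63, 76]
8 < parent 15 at index 0, swap → [8, 15, 21, 20, 51, 56, 81, 94, 23, 85, 61, 63, 76]

[8, 15, 21, 20, 51, 56, 81, 94, 23, 85, 61, 63, 76]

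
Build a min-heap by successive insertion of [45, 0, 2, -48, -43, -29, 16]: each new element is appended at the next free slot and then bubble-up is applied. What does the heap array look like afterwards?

[-48, -43, -29, 45, 0, 2, 16]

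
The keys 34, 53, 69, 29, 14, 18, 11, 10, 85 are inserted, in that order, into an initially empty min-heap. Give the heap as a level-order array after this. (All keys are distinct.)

[10, 11, 14, 29, 34, 69, 18, 53, 85]

Insert 34:
  append 34 at index 0 → [34] (no swap needed)
Insert 53:
  append 53 at index 1 → [34, 53] (no swap needed)
Insert 69:
  append 69 at index 2 → [34, 53, 69] (no swap needed)
Insert 29:
  append 29 at index 3 → [34, 53, 69, 29]
  29 < parent 53 at index 1, swap → [34, 29, 69, 53]
  29 < parent 34 at index 0, swap → [29, 34, 69, 53]
Insert 14:
  append 14 at index 4 → [29, 34, 69, 53, 14]
  14 < parent 34 at index 1, swap → [29, 14, 69, 53, 34]
  14 < parent 29 at index 0, swap → [14, 29, 69, 53, 34]
Insert 18:
  append 18 at index 5 → [14, 29, 69, 53, 34, 18]
  18 < parent 69 at index 2, swap → [14, 29, 18, 53, 34, 69]
Insert 11:
  append 11 at index 6 → [14, 29, 18, 53, 34, 69, 11]
  11 < parent 18 at index 2, swap → [14, 29, 11, 53, 34, 69, 18]
  11 < parent 14 at index 0, swap → [11, 29, 14, 53, 34, 69, 18]
Insert 10:
  append 10 at index 7 → [11, 29, 14, 53, 34, 69, 18, 10]
  10 < parent 53 at index 3, swap → [11, 29, 14, 10, 34, 69, 18, 53]
  10 < parent 29 at index 1, swap → [11, 10, 14, 29, 34, 69, 18, 53]
  10 < parent 11 at index 0, swap → [10, 11, 14, 29, 34, 69, 18, 53]
Insert 85:
  append 85 at index 8 → [10, 11, 14, 29, 34, 69, 18, 53, 85] (no swap needed)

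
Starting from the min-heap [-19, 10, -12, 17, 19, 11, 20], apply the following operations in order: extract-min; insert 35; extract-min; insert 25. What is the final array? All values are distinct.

extract-min → returns -19:
  remove root -19; move last element 20 to root → [20, 10, -12, 17, 19, 11]
  20 vs smaller child -12 at index 2, swap → [-12, 10, 20, 17, 19, 11]
  20 vs only child 11 at index 5, swap → [-12, 10, 11, 17, 19, 20]
insert 35:
  append 35 at index 6 → [-12, 10, 11, 17, 19, 20, 35] (no swap needed)
extract-min → returns -12:
  remove root -12; move last element 35 to root → [35, 10, 11, 17, 19, 20]
  35 vs smaller child 10 at index 1, swap → [10, 35, 11, 17, 19, 20]
  35 vs smaller child 17 at index 3, swap → [10, 17, 11, 35, 19, 20]
insert 25:
  append 25 at index 6 → [10, 17, 11, 35, 19, 20, 25] (no swap needed)

[10, 17, 11, 35, 19, 20, 25]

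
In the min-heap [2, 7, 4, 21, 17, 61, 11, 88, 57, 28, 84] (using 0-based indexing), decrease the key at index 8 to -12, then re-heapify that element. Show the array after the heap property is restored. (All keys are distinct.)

set index 8 from 57 to -12 → [2, 7, 4, 21, 17, 61, 11, 88, -12, 28, 84]
-12 < parent 21 at index 3, swap → [2, 7, 4, -12, 17, 61, 11, 88, 21, 28, 84]
-12 < parent 7 at index 1, swap → [2, -12, 4, 7, 17, 61, 11, 88, 21, 28, 84]
-12 < parent 2 at index 0, swap → [-12, 2, 4, 7, 17, 61, 11, 88, 21, 28, 84]

[-12, 2, 4, 7, 17, 61, 11, 88, 21, 28, 84]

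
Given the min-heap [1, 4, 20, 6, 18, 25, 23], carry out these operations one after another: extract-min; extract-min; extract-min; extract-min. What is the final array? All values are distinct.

extract-min → returns 1:
  remove root 1; move last element 23 to root → [23, 4, 20, 6, 18, 25]
  23 vs smaller child 4 at index 1, swap → [4, 23, 20, 6, 18, 25]
  23 vs smaller child 6 at index 3, swap → [4, 6, 20, 23, 18, 25]
extract-min → returns 4:
  remove root 4; move last element 25 to root → [25, 6, 20, 23, 18]
  25 vs smaller child 6 at index 1, swap → [6, 25, 20, 23, 18]
  25 vs smaller child 18 at index 4, swap → [6, 18, 20, 23, 25]
extract-min → returns 6:
  remove root 6; move last element 25 to root → [25, 18, 20, 23]
  25 vs smaller child 18 at index 1, swap → [18, 25, 20, 23]
  25 vs only child 23 at index 3, swap → [18, 23, 20, 25]
extract-min → returns 18:
  remove root 18; move last element 25 to root → [25, 23, 20]
  25 vs smaller child 20 at index 2, swap → [20, 23, 25]

[20, 23, 25]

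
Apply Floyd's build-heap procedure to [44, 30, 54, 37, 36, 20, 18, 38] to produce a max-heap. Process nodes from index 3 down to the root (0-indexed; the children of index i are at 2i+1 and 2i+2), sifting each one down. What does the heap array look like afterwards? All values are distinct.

[54, 38, 44, 37, 36, 20, 18, 30]

sift down from index 3:
  37 vs only child 38 at index 7, swap → [44, 30, 54, 38, 36, 20, 18, 37]
sift down from index 2: already satisfies heap property
sift down from index 1:
  30 vs larger child 38 at index 3, swap → [44, 38, 54, 30, 36, 20, 18, 37]
  30 vs only child 37 at index 7, swap → [44, 38, 54, 37, 36, 20, 18, 30]
sift down from index 0:
  44 vs larger child 54 at index 2, swap → [54, 38, 44, 37, 36, 20, 18, 30]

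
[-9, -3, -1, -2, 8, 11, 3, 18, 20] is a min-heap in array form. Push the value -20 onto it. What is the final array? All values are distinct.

[-20, -9, -1, -2, -3, 11, 3, 18, 20, 8]

append -20 at index 9 → [-9, -3, -1, -2, 8, 11, 3, 18, 20, -20]
-20 < parent 8 at index 4, swap → [-9, -3, -1, -2, -20, 11, 3, 18, 20, 8]
-20 < parent -3 at index 1, swap → [-9, -20, -1, -2, -3, 11, 3, 18, 20, 8]
-20 < parent -9 at index 0, swap → [-20, -9, -1, -2, -3, 11, 3, 18, 20, 8]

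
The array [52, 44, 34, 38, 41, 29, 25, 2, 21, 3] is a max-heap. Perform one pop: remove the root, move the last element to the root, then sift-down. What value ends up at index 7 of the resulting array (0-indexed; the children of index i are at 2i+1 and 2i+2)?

remove root 52; move last element 3 to root → [3, 44, 34, 38, 41, 29, 25, 2, 21]
3 vs larger child 44 at index 1, swap → [44, 3, 34, 38, 41, 29, 25, 2, 21]
3 vs larger child 41 at index 4, swap → [44, 41, 34, 38, 3, 29, 25, 2, 21]
resulting array: [44, 41, 34, 38, 3, 29, 25, 2, 21]

2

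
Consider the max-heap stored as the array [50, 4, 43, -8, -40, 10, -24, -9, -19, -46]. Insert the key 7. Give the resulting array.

[50, 7, 43, -8, 4, 10, -24, -9, -19, -46, -40]

append 7 at index 10 → [50, 4, 43, -8, -40, 10, -24, -9, -19, -46, 7]
7 > parent -40 at index 4, swap → [50, 4, 43, -8, 7, 10, -24, -9, -19, -46, -40]
7 > parent 4 at index 1, swap → [50, 7, 43, -8, 4, 10, -24, -9, -19, -46, -40]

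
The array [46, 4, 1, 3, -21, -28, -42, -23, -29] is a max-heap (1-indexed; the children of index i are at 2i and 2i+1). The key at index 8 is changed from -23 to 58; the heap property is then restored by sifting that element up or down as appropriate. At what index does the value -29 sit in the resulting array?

set index 8 from -23 to 58 → [46, 4, 1, 3, -21, -28, -42, 58, -29]
58 > parent 3 at index 4, swap → [46, 4, 1, 58, -21, -28, -42, 3, -29]
58 > parent 4 at index 2, swap → [46, 58, 1, 4, -21, -28, -42, 3, -29]
58 > parent 46 at index 1, swap → [58, 46, 1, 4, -21, -28, -42, 3, -29]
resulting array: [58, 46, 1, 4, -21, -28, -42, 3, -29]

9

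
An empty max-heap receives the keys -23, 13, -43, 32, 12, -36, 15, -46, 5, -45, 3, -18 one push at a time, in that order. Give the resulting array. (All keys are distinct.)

Insert -23:
  append -23 at index 0 → [-23] (no swap needed)
Insert 13:
  append 13 at index 1 → [-23, 13]
  13 > parent -23 at index 0, swap → [13, -23]
Insert -43:
  append -43 at index 2 → [13, -23, -43] (no swap needed)
Insert 32:
  append 32 at index 3 → [13, -23, -43, 32]
  32 > parent -23 at index 1, swap → [13, 32, -43, -23]
  32 > parent 13 at index 0, swap → [32, 13, -43, -23]
Insert 12:
  append 12 at index 4 → [32, 13, -43, -23, 12] (no swap needed)
Insert -36:
  append -36 at index 5 → [32, 13, -43, -23, 12, -36]
  -36 > parent -43 at index 2, swap → [32, 13, -36, -23, 12, -43]
Insert 15:
  append 15 at index 6 → [32, 13, -36, -23, 12, -43, 15]
  15 > parent -36 at index 2, swap → [32, 13, 15, -23, 12, -43, -36]
Insert -46:
  append -46 at index 7 → [32, 13, 15, -23, 12, -43, -36, -46] (no swap needed)
Insert 5:
  append 5 at index 8 → [32, 13, 15, -23, 12, -43, -36, -46, 5]
  5 > parent -23 at index 3, swap → [32, 13, 15, 5, 12, -43, -36, -46, -23]
Insert -45:
  append -45 at index 9 → [32, 13, 15, 5, 12, -43, -36, -46, -23, -45] (no swap needed)
Insert 3:
  append 3 at index 10 → [32, 13, 15, 5, 12, -43, -36, -46, -23, -45, 3] (no swap needed)
Insert -18:
  append -18 at index 11 → [32, 13, 15, 5, 12, -43, -36, -46, -23, -45, 3, -18]
  -18 > parent -43 at index 5, swap → [32, 13, 15, 5, 12, -18, -36, -46, -23, -45, 3, -43]

[32, 13, 15, 5, 12, -18, -36, -46, -23, -45, 3, -43]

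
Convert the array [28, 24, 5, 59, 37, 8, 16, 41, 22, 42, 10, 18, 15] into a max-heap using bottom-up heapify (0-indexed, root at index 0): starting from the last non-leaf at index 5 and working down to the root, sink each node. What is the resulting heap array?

[59, 42, 18, 41, 37, 15, 16, 24, 22, 28, 10, 8, 5]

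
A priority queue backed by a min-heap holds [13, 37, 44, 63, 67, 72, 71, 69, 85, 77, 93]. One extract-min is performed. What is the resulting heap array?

[37, 63, 44, 69, 67, 72, 71, 93, 85, 77]

remove root 13; move last element 93 to root → [93, 37, 44, 63, 67, 72, 71, 69, 85, 77]
93 vs smaller child 37 at index 1, swap → [37, 93, 44, 63, 67, 72, 71, 69, 85, 77]
93 vs smaller child 63 at index 3, swap → [37, 63, 44, 93, 67, 72, 71, 69, 85, 77]
93 vs smaller child 69 at index 7, swap → [37, 63, 44, 69, 67, 72, 71, 93, 85, 77]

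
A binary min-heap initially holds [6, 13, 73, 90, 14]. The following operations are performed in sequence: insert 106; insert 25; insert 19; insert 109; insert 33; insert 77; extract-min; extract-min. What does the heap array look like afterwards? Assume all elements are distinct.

[14, 19, 25, 77, 33, 106, 73, 90, 109]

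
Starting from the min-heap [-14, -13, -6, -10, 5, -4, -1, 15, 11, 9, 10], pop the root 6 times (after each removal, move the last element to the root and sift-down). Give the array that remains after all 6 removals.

[5, 9, 11, 10, 15]

extract-min #1 returns -14:
  remove root -14; move last element 10 to root → [10, -13, -6, -10, 5, -4, -1, 15, 11, 9]
  10 vs smaller child -13 at index 1, swap → [-13, 10, -6, -10, 5, -4, -1, 15, 11, 9]
  10 vs smaller child -10 at index 3, swap → [-13, -10, -6, 10, 5, -4, -1, 15, 11, 9]
extract-min #2 returns -13:
  remove root -13; move last element 9 to root → [9, -10, -6, 10, 5, -4, -1, 15, 11]
  9 vs smaller child -10 at index 1, swap → [-10, 9, -6, 10, 5, -4, -1, 15, 11]
  9 vs smaller child 5 at index 4, swap → [-10, 5, -6, 10, 9, -4, -1, 15, 11]
extract-min #3 returns -10:
  remove root -10; move last element 11 to root → [11, 5, -6, 10, 9, -4, -1, 15]
  11 vs smaller child -6 at index 2, swap → [-6, 5, 11, 10, 9, -4, -1, 15]
  11 vs smaller child -4 at index 5, swap → [-6, 5, -4, 10, 9, 11, -1, 15]
extract-min #4 returns -6:
  remove root -6; move last element 15 to root → [15, 5, -4, 10, 9, 11, -1]
  15 vs smaller child -4 at index 2, swap → [-4, 5, 15, 10, 9, 11, -1]
  15 vs smaller child -1 at index 6, swap → [-4, 5, -1, 10, 9, 11, 15]
extract-min #5 returns -4:
  remove root -4; move last element 15 to root → [15, 5, -1, 10, 9, 11]
  15 vs smaller child -1 at index 2, swap → [-1, 5, 15, 10, 9, 11]
  15 vs only child 11 at index 5, swap → [-1, 5, 11, 10, 9, 15]
extract-min #6 returns -1:
  remove root -1; move last element 15 to root → [15, 5, 11, 10, 9]
  15 vs smaller child 5 at index 1, swap → [5, 15, 11, 10, 9]
  15 vs smaller child 9 at index 4, swap → [5, 9, 11, 10, 15]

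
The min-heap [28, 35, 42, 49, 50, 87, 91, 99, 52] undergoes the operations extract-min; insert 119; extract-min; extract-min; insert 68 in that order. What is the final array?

extract-min → returns 28:
  remove root 28; move last element 52 to root → [52, 35, 42, 49, 50, 87, 91, 99]
  52 vs smaller child 35 at index 1, swap → [35, 52, 42, 49, 50, 87, 91, 99]
  52 vs smaller child 49 at index 3, swap → [35, 49, 42, 52, 50, 87, 91, 99]
insert 119:
  append 119 at index 8 → [35, 49, 42, 52, 50, 87, 91, 99, 119] (no swap needed)
extract-min → returns 35:
  remove root 35; move last element 119 to root → [119, 49, 42, 52, 50, 87, 91, 99]
  119 vs smaller child 42 at index 2, swap → [42, 49, 119, 52, 50, 87, 91, 99]
  119 vs smaller child 87 at index 5, swap → [42, 49, 87, 52, 50, 119, 91, 99]
extract-min → returns 42:
  remove root 42; move last element 99 to root → [99, 49, 87, 52, 50, 119, 91]
  99 vs smaller child 49 at index 1, swap → [49, 99, 87, 52, 50, 119, 91]
  99 vs smaller child 50 at index 4, swap → [49, 50, 87, 52, 99, 119, 91]
insert 68:
  append 68 at index 7 → [49, 50, 87, 52, 99, 119, 91, 68] (no swap needed)

[49, 50, 87, 52, 99, 119, 91, 68]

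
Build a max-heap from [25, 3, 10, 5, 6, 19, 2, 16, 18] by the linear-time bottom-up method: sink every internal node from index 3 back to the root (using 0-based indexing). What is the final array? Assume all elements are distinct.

sift down from index 3:
  5 vs larger child 18 at index 8, swap → [25, 3, 10, 18, 6, 19, 2, 16, 5]
sift down from index 2:
  10 vs larger child 19 at index 5, swap → [25, 3, 19, 18, 6, 10, 2, 16, 5]
sift down from index 1:
  3 vs larger child 18 at index 3, swap → [25, 18, 19, 3, 6, 10, 2, 16, 5]
  3 vs larger child 16 at index 7, swap → [25, 18, 19, 16, 6, 10, 2, 3, 5]
sift down from index 0: already satisfies heap property

[25, 18, 19, 16, 6, 10, 2, 3, 5]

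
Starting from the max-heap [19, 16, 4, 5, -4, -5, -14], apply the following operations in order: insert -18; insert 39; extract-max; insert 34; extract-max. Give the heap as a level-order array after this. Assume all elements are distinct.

[19, 16, 4, 5, -4, -5, -14, -18]

insert -18:
  append -18 at index 7 → [19, 16, 4, 5, -4, -5, -14, -18] (no swap needed)
insert 39:
  append 39 at index 8 → [19, 16, 4, 5, -4, -5, -14, -18, 39]
  39 > parent 5 at index 3, swap → [19, 16, 4, 39, -4, -5, -14, -18, 5]
  39 > parent 16 at index 1, swap → [19, 39, 4, 16, -4, -5, -14, -18, 5]
  39 > parent 19 at index 0, swap → [39, 19, 4, 16, -4, -5, -14, -18, 5]
extract-max → returns 39:
  remove root 39; move last element 5 to root → [5, 19, 4, 16, -4, -5, -14, -18]
  5 vs larger child 19 at index 1, swap → [19, 5, 4, 16, -4, -5, -14, -18]
  5 vs larger child 16 at index 3, swap → [19, 16, 4, 5, -4, -5, -14, -18]
insert 34:
  append 34 at index 8 → [19, 16, 4, 5, -4, -5, -14, -18, 34]
  34 > parent 5 at index 3, swap → [19, 16, 4, 34, -4, -5, -14, -18, 5]
  34 > parent 16 at index 1, swap → [19, 34, 4, 16, -4, -5, -14, -18, 5]
  34 > parent 19 at index 0, swap → [34, 19, 4, 16, -4, -5, -14, -18, 5]
extract-max → returns 34:
  remove root 34; move last element 5 to root → [5, 19, 4, 16, -4, -5, -14, -18]
  5 vs larger child 19 at index 1, swap → [19, 5, 4, 16, -4, -5, -14, -18]
  5 vs larger child 16 at index 3, swap → [19, 16, 4, 5, -4, -5, -14, -18]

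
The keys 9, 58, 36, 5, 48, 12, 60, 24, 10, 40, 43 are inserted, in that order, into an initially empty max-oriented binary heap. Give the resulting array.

Insert 9:
  append 9 at index 0 → [9] (no swap needed)
Insert 58:
  append 58 at index 1 → [9, 58]
  58 > parent 9 at index 0, swap → [58, 9]
Insert 36:
  append 36 at index 2 → [58, 9, 36] (no swap needed)
Insert 5:
  append 5 at index 3 → [58, 9, 36, 5] (no swap needed)
Insert 48:
  append 48 at index 4 → [58, 9, 36, 5, 48]
  48 > parent 9 at index 1, swap → [58, 48, 36, 5, 9]
Insert 12:
  append 12 at index 5 → [58, 48, 36, 5, 9, 12] (no swap needed)
Insert 60:
  append 60 at index 6 → [58, 48, 36, 5, 9, 12, 60]
  60 > parent 36 at index 2, swap → [58, 48, 60, 5, 9, 12, 36]
  60 > parent 58 at index 0, swap → [60, 48, 58, 5, 9, 12, 36]
Insert 24:
  append 24 at index 7 → [60, 48, 58, 5, 9, 12, 36, 24]
  24 > parent 5 at index 3, swap → [60, 48, 58, 24, 9, 12, 36, 5]
Insert 10:
  append 10 at index 8 → [60, 48, 58, 24, 9, 12, 36, 5, 10] (no swap needed)
Insert 40:
  append 40 at index 9 → [60, 48, 58, 24, 9, 12, 36, 5, 10, 40]
  40 > parent 9 at index 4, swap → [60, 48, 58, 24, 40, 12, 36, 5, 10, 9]
Insert 43:
  append 43 at index 10 → [60, 48, 58, 24, 40, 12, 36, 5, 10, 9, 43]
  43 > parent 40 at index 4, swap → [60, 48, 58, 24, 43, 12, 36, 5, 10, 9, 40]

[60, 48, 58, 24, 43, 12, 36, 5, 10, 9, 40]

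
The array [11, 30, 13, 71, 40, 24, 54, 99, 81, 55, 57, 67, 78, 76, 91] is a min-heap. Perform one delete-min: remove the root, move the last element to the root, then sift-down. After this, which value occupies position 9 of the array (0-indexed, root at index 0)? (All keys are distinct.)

remove root 11; move last element 91 to root → [91, 30, 13, 71, 40, 24, 54, 99, 81, 55, 57, 67, 78, 76]
91 vs smaller child 13 at index 2, swap → [13, 30, 91, 71, 40, 24, 54, 99, 81, 55, 57, 67, 78, 76]
91 vs smaller child 24 at index 5, swap → [13, 30, 24, 71, 40, 91, 54, 99, 81, 55, 57, 67, 78, 76]
91 vs smaller child 67 at index 11, swap → [13, 30, 24, 71, 40, 67, 54, 99, 81, 55, 57, 91, 78, 76]
resulting array: [13, 30, 24, 71, 40, 67, 54, 99, 81, 55, 57, 91, 78, 76]

55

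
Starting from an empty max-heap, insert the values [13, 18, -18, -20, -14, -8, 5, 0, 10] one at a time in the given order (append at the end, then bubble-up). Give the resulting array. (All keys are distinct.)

[18, 13, 5, 10, -14, -18, -8, -20, 0]

Insert 13:
  append 13 at index 0 → [13] (no swap needed)
Insert 18:
  append 18 at index 1 → [13, 18]
  18 > parent 13 at index 0, swap → [18, 13]
Insert -18:
  append -18 at index 2 → [18, 13, -18] (no swap needed)
Insert -20:
  append -20 at index 3 → [18, 13, -18, -20] (no swap needed)
Insert -14:
  append -14 at index 4 → [18, 13, -18, -20, -14] (no swap needed)
Insert -8:
  append -8 at index 5 → [18, 13, -18, -20, -14, -8]
  -8 > parent -18 at index 2, swap → [18, 13, -8, -20, -14, -18]
Insert 5:
  append 5 at index 6 → [18, 13, -8, -20, -14, -18, 5]
  5 > parent -8 at index 2, swap → [18, 13, 5, -20, -14, -18, -8]
Insert 0:
  append 0 at index 7 → [18, 13, 5, -20, -14, -18, -8, 0]
  0 > parent -20 at index 3, swap → [18, 13, 5, 0, -14, -18, -8, -20]
Insert 10:
  append 10 at index 8 → [18, 13, 5, 0, -14, -18, -8, -20, 10]
  10 > parent 0 at index 3, swap → [18, 13, 5, 10, -14, -18, -8, -20, 0]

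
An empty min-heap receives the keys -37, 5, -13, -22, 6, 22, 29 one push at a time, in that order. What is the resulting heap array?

Insert -37:
  append -37 at index 0 → [-37] (no swap needed)
Insert 5:
  append 5 at index 1 → [-37, 5] (no swap needed)
Insert -13:
  append -13 at index 2 → [-37, 5, -13] (no swap needed)
Insert -22:
  append -22 at index 3 → [-37, 5, -13, -22]
  -22 < parent 5 at index 1, swap → [-37, -22, -13, 5]
Insert 6:
  append 6 at index 4 → [-37, -22, -13, 5, 6] (no swap needed)
Insert 22:
  append 22 at index 5 → [-37, -22, -13, 5, 6, 22] (no swap needed)
Insert 29:
  append 29 at index 6 → [-37, -22, -13, 5, 6, 22, 29] (no swap needed)

[-37, -22, -13, 5, 6, 22, 29]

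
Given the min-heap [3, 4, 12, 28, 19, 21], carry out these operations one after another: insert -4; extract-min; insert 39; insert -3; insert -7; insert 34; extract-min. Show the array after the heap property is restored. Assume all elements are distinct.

insert -4:
  append -4 at index 6 → [3, 4, 12, 28, 19, 21, -4]
  -4 < parent 12 at index 2, swap → [3, 4, -4, 28, 19, 21, 12]
  -4 < parent 3 at index 0, swap → [-4, 4, 3, 28, 19, 21, 12]
extract-min → returns -4:
  remove root -4; move last element 12 to root → [12, 4, 3, 28, 19, 21]
  12 vs smaller child 3 at index 2, swap → [3, 4, 12, 28, 19, 21]
insert 39:
  append 39 at index 6 → [3, 4, 12, 28, 19, 21, 39] (no swap needed)
insert -3:
  append -3 at index 7 → [3, 4, 12, 28, 19, 21, 39, -3]
  -3 < parent 28 at index 3, swap → [3, 4, 12, -3, 19, 21, 39, 28]
  -3 < parent 4 at index 1, swap → [3, -3, 12, 4, 19, 21, 39, 28]
  -3 < parent 3 at index 0, swap → [-3, 3, 12, 4, 19, 21, 39, 28]
insert -7:
  append -7 at index 8 → [-3, 3, 12, 4, 19, 21, 39, 28, -7]
  -7 < parent 4 at index 3, swap → [-3, 3, 12, -7, 19, 21, 39, 28, 4]
  -7 < parent 3 at index 1, swap → [-3, -7, 12, 3, 19, 21, 39, 28, 4]
  -7 < parent -3 at index 0, swap → [-7, -3, 12, 3, 19, 21, 39, 28, 4]
insert 34:
  append 34 at index 9 → [-7, -3, 12, 3, 19, 21, 39, 28, 4, 34] (no swap needed)
extract-min → returns -7:
  remove root -7; move last element 34 to root → [34, -3, 12, 3, 19, 21, 39, 28, 4]
  34 vs smaller child -3 at index 1, swap → [-3, 34, 12, 3, 19, 21, 39, 28, 4]
  34 vs smaller child 3 at index 3, swap → [-3, 3, 12, 34, 19, 21, 39, 28, 4]
  34 vs smaller child 4 at index 8, swap → [-3, 3, 12, 4, 19, 21, 39, 28, 34]

[-3, 3, 12, 4, 19, 21, 39, 28, 34]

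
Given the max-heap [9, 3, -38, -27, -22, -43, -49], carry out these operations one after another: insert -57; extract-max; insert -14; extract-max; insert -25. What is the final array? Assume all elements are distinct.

[-14, -22, -38, -25, -57, -43, -49, -27]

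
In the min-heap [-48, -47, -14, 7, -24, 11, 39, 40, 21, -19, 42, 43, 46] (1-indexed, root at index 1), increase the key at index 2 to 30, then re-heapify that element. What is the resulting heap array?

set index 2 from -47 to 30 → [-48, 30, -14, 7, -24, 11, 39, 40, 21, -19, 42, 43, 46]
30 vs smaller child -24 at index 5, swap → [-48, -24, -14, 7, 30, 11, 39, 40, 21, -19, 42, 43, 46]
30 vs smaller child -19 at index 10, swap → [-48, -24, -14, 7, -19, 11, 39, 40, 21, 30, 42, 43, 46]

[-48, -24, -14, 7, -19, 11, 39, 40, 21, 30, 42, 43, 46]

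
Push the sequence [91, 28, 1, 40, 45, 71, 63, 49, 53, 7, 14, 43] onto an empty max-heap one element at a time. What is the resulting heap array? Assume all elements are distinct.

[91, 53, 71, 49, 40, 43, 63, 28, 45, 7, 14, 1]

Insert 91:
  append 91 at index 0 → [91] (no swap needed)
Insert 28:
  append 28 at index 1 → [91, 28] (no swap needed)
Insert 1:
  append 1 at index 2 → [91, 28, 1] (no swap needed)
Insert 40:
  append 40 at index 3 → [91, 28, 1, 40]
  40 > parent 28 at index 1, swap → [91, 40, 1, 28]
Insert 45:
  append 45 at index 4 → [91, 40, 1, 28, 45]
  45 > parent 40 at index 1, swap → [91, 45, 1, 28, 40]
Insert 71:
  append 71 at index 5 → [91, 45, 1, 28, 40, 71]
  71 > parent 1 at index 2, swap → [91, 45, 71, 28, 40, 1]
Insert 63:
  append 63 at index 6 → [91, 45, 71, 28, 40, 1, 63] (no swap needed)
Insert 49:
  append 49 at index 7 → [91, 45, 71, 28, 40, 1, 63, 49]
  49 > parent 28 at index 3, swap → [91, 45, 71, 49, 40, 1, 63, 28]
  49 > parent 45 at index 1, swap → [91, 49, 71, 45, 40, 1, 63, 28]
Insert 53:
  append 53 at index 8 → [91, 49, 71, 45, 40, 1, 63, 28, 53]
  53 > parent 45 at index 3, swap → [91, 49, 71, 53, 40, 1, 63, 28, 45]
  53 > parent 49 at index 1, swap → [91, 53, 71, 49, 40, 1, 63, 28, 45]
Insert 7:
  append 7 at index 9 → [91, 53, 71, 49, 40, 1, 63, 28, 45, 7] (no swap needed)
Insert 14:
  append 14 at index 10 → [91, 53, 71, 49, 40, 1, 63, 28, 45, 7, 14] (no swap needed)
Insert 43:
  append 43 at index 11 → [91, 53, 71, 49, 40, 1, 63, 28, 45, 7, 14, 43]
  43 > parent 1 at index 5, swap → [91, 53, 71, 49, 40, 43, 63, 28, 45, 7, 14, 1]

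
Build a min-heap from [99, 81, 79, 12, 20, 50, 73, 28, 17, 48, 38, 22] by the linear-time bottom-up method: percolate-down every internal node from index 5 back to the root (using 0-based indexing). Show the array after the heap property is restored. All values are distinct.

sift down from index 5:
  50 vs only child 22 at index 11, swap → [99, 81, 79, 12, 20, 22, 73, 28, 17, 48, 38, 50]
sift down from index 4: already satisfies heap property
sift down from index 3: already satisfies heap property
sift down from index 2:
  79 vs smaller child 22 at index 5, swap → [99, 81, 22, 12, 20, 79, 73, 28, 17, 48, 38, 50]
  79 vs only child 50 at index 11, swap → [99, 81, 22, 12, 20, 50, 73, 28, 17, 48, 38, 79]
sift down from index 1:
  81 vs smaller child 12 at index 3, swap → [99, 12, 22, 81, 20, 50, 73, 28, 17, 48, 38, 79]
  81 vs smaller child 17 at index 8, swap → [99, 12, 22, 17, 20, 50, 73, 28, 81, 48, 38, 79]
sift down from index 0:
  99 vs smaller child 12 at index 1, swap → [12, 99, 22, 17, 20, 50, 73, 28, 81, 48, 38, 79]
  99 vs smaller child 17 at index 3, swap → [12, 17, 22, 99, 20, 50, 73, 28, 81, 48, 38, 79]
  99 vs smaller child 28 at index 7, swap → [12, 17, 22, 28, 20, 50, 73, 99, 81, 48, 38, 79]

[12, 17, 22, 28, 20, 50, 73, 99, 81, 48, 38, 79]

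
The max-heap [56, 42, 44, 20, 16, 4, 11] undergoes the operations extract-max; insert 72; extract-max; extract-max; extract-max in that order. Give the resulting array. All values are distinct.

[20, 16, 11, 4]

extract-max → returns 56:
  remove root 56; move last element 11 to root → [11, 42, 44, 20, 16, 4]
  11 vs larger child 44 at index 2, swap → [44, 42, 11, 20, 16, 4]
insert 72:
  append 72 at index 6 → [44, 42, 11, 20, 16, 4, 72]
  72 > parent 11 at index 2, swap → [44, 42, 72, 20, 16, 4, 11]
  72 > parent 44 at index 0, swap → [72, 42, 44, 20, 16, 4, 11]
extract-max → returns 72:
  remove root 72; move last element 11 to root → [11, 42, 44, 20, 16, 4]
  11 vs larger child 44 at index 2, swap → [44, 42, 11, 20, 16, 4]
extract-max → returns 44:
  remove root 44; move last element 4 to root → [4, 42, 11, 20, 16]
  4 vs larger child 42 at index 1, swap → [42, 4, 11, 20, 16]
  4 vs larger child 20 at index 3, swap → [42, 20, 11, 4, 16]
extract-max → returns 42:
  remove root 42; move last element 16 to root → [16, 20, 11, 4]
  16 vs larger child 20 at index 1, swap → [20, 16, 11, 4]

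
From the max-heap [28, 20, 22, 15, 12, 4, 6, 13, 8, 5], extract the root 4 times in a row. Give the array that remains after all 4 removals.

[13, 12, 6, 8, 5, 4]

extract-max #1 returns 28:
  remove root 28; move last element 5 to root → [5, 20, 22, 15, 12, 4, 6, 13, 8]
  5 vs larger child 22 at index 2, swap → [22, 20, 5, 15, 12, 4, 6, 13, 8]
  5 vs larger child 6 at index 6, swap → [22, 20, 6, 15, 12, 4, 5, 13, 8]
extract-max #2 returns 22:
  remove root 22; move last element 8 to root → [8, 20, 6, 15, 12, 4, 5, 13]
  8 vs larger child 20 at index 1, swap → [20, 8, 6, 15, 12, 4, 5, 13]
  8 vs larger child 15 at index 3, swap → [20, 15, 6, 8, 12, 4, 5, 13]
  8 vs only child 13 at index 7, swap → [20, 15, 6, 13, 12, 4, 5, 8]
extract-max #3 returns 20:
  remove root 20; move last element 8 to root → [8, 15, 6, 13, 12, 4, 5]
  8 vs larger child 15 at index 1, swap → [15, 8, 6, 13, 12, 4, 5]
  8 vs larger child 13 at index 3, swap → [15, 13, 6, 8, 12, 4, 5]
extract-max #4 returns 15:
  remove root 15; move last element 5 to root → [5, 13, 6, 8, 12, 4]
  5 vs larger child 13 at index 1, swap → [13, 5, 6, 8, 12, 4]
  5 vs larger child 12 at index 4, swap → [13, 12, 6, 8, 5, 4]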